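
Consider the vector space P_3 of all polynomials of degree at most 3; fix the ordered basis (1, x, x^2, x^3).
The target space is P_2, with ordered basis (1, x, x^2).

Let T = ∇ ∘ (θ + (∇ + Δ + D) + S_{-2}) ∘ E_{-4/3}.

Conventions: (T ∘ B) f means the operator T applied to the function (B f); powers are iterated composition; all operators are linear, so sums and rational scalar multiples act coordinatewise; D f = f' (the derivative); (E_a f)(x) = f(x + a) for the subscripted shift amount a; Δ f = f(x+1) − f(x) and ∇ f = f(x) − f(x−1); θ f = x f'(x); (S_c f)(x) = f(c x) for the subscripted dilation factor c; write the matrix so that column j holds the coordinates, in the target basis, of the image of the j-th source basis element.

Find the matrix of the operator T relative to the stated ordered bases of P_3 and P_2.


image of 1: 0
image of x: -1
image of x^2: 12x + 8/3
image of x^3: -15x^2 - 15x - 58/3
each image's coordinates form column j of the matrix

the matrix is [[0, -1, 8/3, -58/3]; [0, 0, 12, -15]; [0, 0, 0, -15]] (rows listed top to bottom)


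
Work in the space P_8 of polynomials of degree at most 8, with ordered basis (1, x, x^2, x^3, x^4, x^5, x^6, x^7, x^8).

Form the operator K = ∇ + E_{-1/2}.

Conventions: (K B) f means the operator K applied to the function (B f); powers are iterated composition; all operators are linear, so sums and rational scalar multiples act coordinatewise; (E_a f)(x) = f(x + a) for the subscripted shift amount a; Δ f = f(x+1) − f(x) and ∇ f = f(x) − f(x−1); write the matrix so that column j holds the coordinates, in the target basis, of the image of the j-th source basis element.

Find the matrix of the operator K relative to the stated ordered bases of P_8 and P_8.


image of 1: 1
image of x: x + 1/2
image of x^2: x^2 + x - 3/4
image of x^3: x^3 + (3/2)x^2 - (9/4)x + 7/8
image of x^4: x^4 + 2x^3 - (9/2)x^2 + (7/2)x - 15/16
image of x^5: x^5 + (5/2)x^4 - (15/2)x^3 + (35/4)x^2 - (75/16)x + 31/32
image of x^6: x^6 + 3x^5 - (45/4)x^4 + (35/2)x^3 - (225/16)x^2 + (93/16)x - 63/64
image of x^7: x^7 + (7/2)x^6 - (63/4)x^5 + (245/8)x^4 - (525/16)x^3 + (651/32)x^2 - (441/64)x + 127/128
image of x^8: x^8 + 4x^7 - 21x^6 + 49x^5 - (525/8)x^4 + (217/4)x^3 - (441/16)x^2 + (127/16)x - 255/256
each image's coordinates form column j of the matrix

the matrix is [[1, 1/2, -3/4, 7/8, -15/16, 31/32, -63/64, 127/128, -255/256]; [0, 1, 1, -9/4, 7/2, -75/16, 93/16, -441/64, 127/16]; [0, 0, 1, 3/2, -9/2, 35/4, -225/16, 651/32, -441/16]; [0, 0, 0, 1, 2, -15/2, 35/2, -525/16, 217/4]; [0, 0, 0, 0, 1, 5/2, -45/4, 245/8, -525/8]; [0, 0, 0, 0, 0, 1, 3, -63/4, 49]; [0, 0, 0, 0, 0, 0, 1, 7/2, -21]; [0, 0, 0, 0, 0, 0, 0, 1, 4]; [0, 0, 0, 0, 0, 0, 0, 0, 1]] (rows listed top to bottom)


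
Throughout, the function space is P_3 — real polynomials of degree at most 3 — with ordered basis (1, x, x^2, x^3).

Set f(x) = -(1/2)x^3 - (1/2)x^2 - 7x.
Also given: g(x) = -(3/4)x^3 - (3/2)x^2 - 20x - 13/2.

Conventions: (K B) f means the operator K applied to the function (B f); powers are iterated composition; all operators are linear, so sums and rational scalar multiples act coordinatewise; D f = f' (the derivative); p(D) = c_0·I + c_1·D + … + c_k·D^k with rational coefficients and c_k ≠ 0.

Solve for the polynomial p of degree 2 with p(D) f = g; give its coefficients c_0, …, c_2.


D^0 f = -(1/2)x^3 - (1/2)x^2 - 7x
D^1 f = -(3/2)x^2 - x - 7
D^2 f = -3x - 1
matching coefficients of g against c_0 f + c_1 Df + … from the top degree down determines the c_i
solution: c_0 = 3/2, c_1 = 1/2, c_2 = 3

p(D) = (3/2)·I + (1/2)·D + 3·D^2, i.e. c_0 = 3/2, c_1 = 1/2, c_2 = 3


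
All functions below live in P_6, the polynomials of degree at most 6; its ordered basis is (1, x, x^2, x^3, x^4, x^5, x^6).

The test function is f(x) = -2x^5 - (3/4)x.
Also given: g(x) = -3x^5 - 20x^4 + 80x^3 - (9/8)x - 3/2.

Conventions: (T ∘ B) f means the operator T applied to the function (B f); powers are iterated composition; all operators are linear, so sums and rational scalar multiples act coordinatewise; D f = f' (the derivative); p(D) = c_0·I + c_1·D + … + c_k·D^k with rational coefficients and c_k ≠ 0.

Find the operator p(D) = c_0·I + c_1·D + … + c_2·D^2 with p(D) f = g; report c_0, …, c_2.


c_0 = 3/2, c_1 = 2, c_2 = -2

D^0 f = -2x^5 - (3/4)x
D^1 f = -10x^4 - 3/4
D^2 f = -40x^3
matching coefficients of g against c_0 f + c_1 Df + … from the top degree down determines the c_i
solution: c_0 = 3/2, c_1 = 2, c_2 = -2


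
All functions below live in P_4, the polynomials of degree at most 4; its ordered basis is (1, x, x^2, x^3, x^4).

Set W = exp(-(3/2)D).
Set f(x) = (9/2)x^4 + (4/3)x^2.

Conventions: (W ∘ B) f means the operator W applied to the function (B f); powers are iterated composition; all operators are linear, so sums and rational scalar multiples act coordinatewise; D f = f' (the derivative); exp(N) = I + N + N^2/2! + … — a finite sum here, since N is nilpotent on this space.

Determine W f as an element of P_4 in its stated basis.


order-1 term: -27x^3 - 4x
order-2 term: (243/4)x^2 + 3
order-3 term: -(243/4)x
order-4 term: 729/32
the series for exp(-(3/2)D) f terminates at order 4
exp(-(3/2)D) f = (9/2)x^4 - 27x^3 + (745/12)x^2 - (259/4)x + 825/32

the image equals g(x) = (9/2)x^4 - 27x^3 + (745/12)x^2 - (259/4)x + 825/32


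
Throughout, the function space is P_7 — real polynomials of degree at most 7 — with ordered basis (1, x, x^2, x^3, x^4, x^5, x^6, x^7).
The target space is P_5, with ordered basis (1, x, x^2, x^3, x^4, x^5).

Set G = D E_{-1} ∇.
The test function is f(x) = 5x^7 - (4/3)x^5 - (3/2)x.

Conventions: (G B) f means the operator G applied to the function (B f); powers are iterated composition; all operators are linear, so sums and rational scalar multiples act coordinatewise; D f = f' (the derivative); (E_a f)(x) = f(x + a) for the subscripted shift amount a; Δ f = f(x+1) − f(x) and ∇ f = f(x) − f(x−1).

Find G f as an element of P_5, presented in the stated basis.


∇ f = 35x^6 - 105x^5 + (505/3)x^4 - (485/3)x^3 + (275/3)x^2 - (85/3)x + 13/6
E_{-1} ∇ f = 35x^6 - 315x^5 + (3655/3)x^4 - 2585x^3 + (9485/3)x^2 - 2105x + 3553/6
D (E_{-1} ∇) f = 210x^5 - 1575x^4 + (14620/3)x^3 - 7755x^2 + (18970/3)x - 2105

the image equals g(x) = 210x^5 - 1575x^4 + (14620/3)x^3 - 7755x^2 + (18970/3)x - 2105


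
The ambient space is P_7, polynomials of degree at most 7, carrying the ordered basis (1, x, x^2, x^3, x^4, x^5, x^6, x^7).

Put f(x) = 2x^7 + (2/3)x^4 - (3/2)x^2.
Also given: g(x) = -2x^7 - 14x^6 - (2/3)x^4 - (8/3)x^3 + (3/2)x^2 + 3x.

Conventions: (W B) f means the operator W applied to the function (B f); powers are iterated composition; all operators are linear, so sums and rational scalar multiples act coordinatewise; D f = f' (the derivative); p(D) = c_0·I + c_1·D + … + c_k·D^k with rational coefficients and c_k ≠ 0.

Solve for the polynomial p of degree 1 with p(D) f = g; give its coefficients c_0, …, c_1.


c_0 = -1, c_1 = -1

D^0 f = 2x^7 + (2/3)x^4 - (3/2)x^2
D^1 f = 14x^6 + (8/3)x^3 - 3x
matching coefficients of g against c_0 f + c_1 Df + … from the top degree down determines the c_i
solution: c_0 = -1, c_1 = -1


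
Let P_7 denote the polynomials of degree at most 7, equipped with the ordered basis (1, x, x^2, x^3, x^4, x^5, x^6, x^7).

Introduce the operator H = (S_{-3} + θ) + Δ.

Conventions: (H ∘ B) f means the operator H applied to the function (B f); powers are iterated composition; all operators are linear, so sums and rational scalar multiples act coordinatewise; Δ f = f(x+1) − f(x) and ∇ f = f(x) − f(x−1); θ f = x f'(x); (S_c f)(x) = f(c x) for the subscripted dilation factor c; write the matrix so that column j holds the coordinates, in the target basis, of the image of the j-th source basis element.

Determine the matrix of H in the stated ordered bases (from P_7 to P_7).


image of 1: 1
image of x: -2x + 1
image of x^2: 11x^2 + 2x + 1
image of x^3: -24x^3 + 3x^2 + 3x + 1
image of x^4: 85x^4 + 4x^3 + 6x^2 + 4x + 1
image of x^5: -238x^5 + 5x^4 + 10x^3 + 10x^2 + 5x + 1
image of x^6: 735x^6 + 6x^5 + 15x^4 + 20x^3 + 15x^2 + 6x + 1
image of x^7: -2180x^7 + 7x^6 + 21x^5 + 35x^4 + 35x^3 + 21x^2 + 7x + 1
each image's coordinates form column j of the matrix

the matrix is [[1, 1, 1, 1, 1, 1, 1, 1]; [0, -2, 2, 3, 4, 5, 6, 7]; [0, 0, 11, 3, 6, 10, 15, 21]; [0, 0, 0, -24, 4, 10, 20, 35]; [0, 0, 0, 0, 85, 5, 15, 35]; [0, 0, 0, 0, 0, -238, 6, 21]; [0, 0, 0, 0, 0, 0, 735, 7]; [0, 0, 0, 0, 0, 0, 0, -2180]] (rows listed top to bottom)


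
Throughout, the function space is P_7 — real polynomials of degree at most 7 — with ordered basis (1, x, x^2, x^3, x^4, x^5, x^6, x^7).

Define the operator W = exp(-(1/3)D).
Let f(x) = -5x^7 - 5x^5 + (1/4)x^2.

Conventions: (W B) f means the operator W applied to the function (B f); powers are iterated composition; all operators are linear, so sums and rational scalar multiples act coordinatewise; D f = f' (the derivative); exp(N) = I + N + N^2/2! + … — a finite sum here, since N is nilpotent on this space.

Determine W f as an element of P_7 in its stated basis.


order-1 term: (35/3)x^6 + (25/3)x^4 - (1/6)x
order-2 term: -(35/3)x^5 - (50/9)x^3 + 1/36
order-3 term: (175/27)x^4 + (50/27)x^2
order-4 term: -(175/81)x^3 - (25/81)x
order-5 term: (35/81)x^2 + 5/243
order-6 term: -(35/729)x
order-7 term: 5/2187
the series for exp(-(1/3)D) f terminates at order 7
exp(-(1/3)D) f = -5x^7 + (35/3)x^6 - (50/3)x^5 + (400/27)x^4 - (625/81)x^3 + (821/324)x^2 - (763/1458)x + 443/8748

the image equals g(x) = -5x^7 + (35/3)x^6 - (50/3)x^5 + (400/27)x^4 - (625/81)x^3 + (821/324)x^2 - (763/1458)x + 443/8748


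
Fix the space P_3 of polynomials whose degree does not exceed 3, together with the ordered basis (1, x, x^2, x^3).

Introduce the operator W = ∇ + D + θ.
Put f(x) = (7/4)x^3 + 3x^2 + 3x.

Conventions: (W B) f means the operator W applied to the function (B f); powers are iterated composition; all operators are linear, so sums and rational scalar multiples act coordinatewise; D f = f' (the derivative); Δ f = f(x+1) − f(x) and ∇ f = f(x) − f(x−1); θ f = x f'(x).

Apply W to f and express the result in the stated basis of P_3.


the result is g(x) = (21/4)x^3 + (33/2)x^2 + (39/4)x + 19/4

∇ f = (21/4)x^2 + (3/4)x + 7/4
D f = (21/4)x^2 + 6x + 3
θ f = (21/4)x^3 + 6x^2 + 3x
(∇ + D + θ) f = (21/4)x^3 + (33/2)x^2 + (39/4)x + 19/4


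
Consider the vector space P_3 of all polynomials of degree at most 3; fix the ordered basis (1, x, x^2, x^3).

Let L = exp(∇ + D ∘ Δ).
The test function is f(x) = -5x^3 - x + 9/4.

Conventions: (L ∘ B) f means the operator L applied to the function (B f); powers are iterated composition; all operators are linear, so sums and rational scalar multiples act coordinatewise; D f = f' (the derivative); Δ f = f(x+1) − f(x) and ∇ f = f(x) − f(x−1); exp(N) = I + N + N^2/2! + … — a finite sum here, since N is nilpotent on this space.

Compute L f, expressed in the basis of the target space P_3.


g(x) = -5x^3 - 15x^2 - 31x - 155/4

order-1 term: -15x^2 - 15x - 21
order-2 term: -15x - 15
order-3 term: -5
the series for exp(∇ + D ∘ Δ) f terminates at order 3
exp(∇ + D ∘ Δ) f = -5x^3 - 15x^2 - 31x - 155/4


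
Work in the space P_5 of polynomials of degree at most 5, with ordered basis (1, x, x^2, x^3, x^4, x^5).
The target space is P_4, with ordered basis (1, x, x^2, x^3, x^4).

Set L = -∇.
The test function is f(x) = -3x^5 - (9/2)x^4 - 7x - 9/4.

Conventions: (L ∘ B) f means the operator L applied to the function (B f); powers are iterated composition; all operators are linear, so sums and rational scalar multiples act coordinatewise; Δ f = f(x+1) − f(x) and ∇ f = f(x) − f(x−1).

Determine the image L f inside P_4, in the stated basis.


the result is g(x) = 15x^4 - 12x^3 + 3x^2 + 3x + 11/2

∇ f = -15x^4 + 12x^3 - 3x^2 - 3x - 11/2
(-∇) f = 15x^4 - 12x^3 + 3x^2 + 3x + 11/2


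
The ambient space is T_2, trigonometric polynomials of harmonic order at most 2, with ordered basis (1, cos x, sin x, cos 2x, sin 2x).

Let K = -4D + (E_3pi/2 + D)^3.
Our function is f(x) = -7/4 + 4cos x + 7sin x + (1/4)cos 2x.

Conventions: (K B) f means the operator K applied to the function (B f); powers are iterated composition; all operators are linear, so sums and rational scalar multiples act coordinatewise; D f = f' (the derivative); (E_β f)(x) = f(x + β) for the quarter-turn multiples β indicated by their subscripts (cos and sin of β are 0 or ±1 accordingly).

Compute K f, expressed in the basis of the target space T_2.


the image equals g(x) = -7/4 - 28cos x + 16sin x + (11/4)cos 2x + (5/2)sin 2x

D f = 7cos x - 4sin x - (1/2)sin 2x
(-4D) f = -28cos x + 16sin x + 2sin 2x
E_3pi/2 f = -7/4 - 7cos x + 4sin x - (1/4)cos 2x
D f = 7cos x - 4sin x - (1/2)sin 2x
(E_3pi/2 + D) f = -7/4 - (1/4)cos 2x - (1/2)sin 2x
E_3pi/2 (E_3pi/2 + D) f = -7/4 + (1/4)cos 2x + (1/2)sin 2x
D (E_3pi/2 + D) f = -cos 2x + (1/2)sin 2x
(E_3pi/2 + D) (E_3pi/2 + D) f = -7/4 - (3/4)cos 2x + sin 2x
E_3pi/2 (E_3pi/2 + D) (E_3pi/2 + D) f = -7/4 + (3/4)cos 2x - sin 2x
D (E_3pi/2 + D) (E_3pi/2 + D) f = 2cos 2x + (3/2)sin 2x
(E_3pi/2 + D) (E_3pi/2 + D) (E_3pi/2 + D) f = -7/4 + (11/4)cos 2x + (1/2)sin 2x
(-4D + (E_3pi/2 + D)^3) f = -7/4 - 28cos x + 16sin x + (11/4)cos 2x + (5/2)sin 2x


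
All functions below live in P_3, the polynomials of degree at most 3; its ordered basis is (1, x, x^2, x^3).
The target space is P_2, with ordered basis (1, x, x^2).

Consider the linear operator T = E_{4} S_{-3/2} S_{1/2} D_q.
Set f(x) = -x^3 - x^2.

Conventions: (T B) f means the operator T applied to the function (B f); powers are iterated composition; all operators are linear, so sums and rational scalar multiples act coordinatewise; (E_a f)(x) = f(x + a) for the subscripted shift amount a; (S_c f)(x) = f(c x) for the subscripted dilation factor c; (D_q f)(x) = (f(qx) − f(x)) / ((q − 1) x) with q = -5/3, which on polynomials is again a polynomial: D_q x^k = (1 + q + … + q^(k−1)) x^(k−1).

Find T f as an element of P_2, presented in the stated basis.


the image equals g(x) = -(19/16)x^2 - 10x - 21

D_q f = -(19/9)x^2 + (2/3)x
S_{1/2} D_q f = -(19/36)x^2 + (1/3)x
S_{-3/2} (S_{1/2} D_q) f = -(19/16)x^2 - (1/2)x
E_{4} S_{-3/2} (S_{1/2} D_q) f = -(19/16)x^2 - 10x - 21


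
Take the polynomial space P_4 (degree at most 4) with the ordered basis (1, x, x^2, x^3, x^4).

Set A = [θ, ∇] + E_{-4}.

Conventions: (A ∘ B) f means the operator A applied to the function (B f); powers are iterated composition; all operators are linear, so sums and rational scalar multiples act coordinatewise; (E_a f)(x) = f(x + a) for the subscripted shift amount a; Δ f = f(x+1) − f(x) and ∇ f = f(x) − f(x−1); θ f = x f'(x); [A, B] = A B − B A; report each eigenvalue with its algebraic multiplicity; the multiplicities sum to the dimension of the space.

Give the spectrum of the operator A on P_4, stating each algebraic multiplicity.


λ = 1 (multiplicity 5)

image of 1: 1
image of x: x - 5
image of x^2: x^2 - 10x + 18
image of x^3: x^3 - 15x^2 + 54x - 67
image of x^4: x^4 - 20x^3 + 108x^2 - 268x + 260
the matrix is upper triangular; its diagonal is (1, 1, 1, 1, 1)
for a triangular matrix the eigenvalues are the diagonal entries, with algebraic multiplicity their repetition count


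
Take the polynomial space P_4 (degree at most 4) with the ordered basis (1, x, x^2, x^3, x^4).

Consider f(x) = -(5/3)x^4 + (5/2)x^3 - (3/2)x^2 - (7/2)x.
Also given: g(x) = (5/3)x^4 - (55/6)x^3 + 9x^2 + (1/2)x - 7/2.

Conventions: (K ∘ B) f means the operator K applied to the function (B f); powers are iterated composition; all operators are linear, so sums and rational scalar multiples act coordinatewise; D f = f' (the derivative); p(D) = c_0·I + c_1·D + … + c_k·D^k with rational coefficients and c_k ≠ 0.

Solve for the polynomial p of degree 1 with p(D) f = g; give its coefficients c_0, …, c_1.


c_0 = -1, c_1 = 1

D^0 f = -(5/3)x^4 + (5/2)x^3 - (3/2)x^2 - (7/2)x
D^1 f = -(20/3)x^3 + (15/2)x^2 - 3x - 7/2
matching coefficients of g against c_0 f + c_1 Df + … from the top degree down determines the c_i
solution: c_0 = -1, c_1 = 1


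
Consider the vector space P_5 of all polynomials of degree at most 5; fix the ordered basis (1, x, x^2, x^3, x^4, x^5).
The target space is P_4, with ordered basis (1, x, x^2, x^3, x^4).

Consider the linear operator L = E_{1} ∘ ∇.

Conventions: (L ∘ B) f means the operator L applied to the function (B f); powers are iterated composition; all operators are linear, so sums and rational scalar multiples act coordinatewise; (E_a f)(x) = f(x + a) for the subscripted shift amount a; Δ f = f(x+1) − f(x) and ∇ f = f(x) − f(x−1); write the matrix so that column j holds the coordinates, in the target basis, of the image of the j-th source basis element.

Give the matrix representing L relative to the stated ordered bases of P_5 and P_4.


the matrix is [[0, 1, 1, 1, 1, 1]; [0, 0, 2, 3, 4, 5]; [0, 0, 0, 3, 6, 10]; [0, 0, 0, 0, 4, 10]; [0, 0, 0, 0, 0, 5]] (rows listed top to bottom)

image of 1: 0
image of x: 1
image of x^2: 2x + 1
image of x^3: 3x^2 + 3x + 1
image of x^4: 4x^3 + 6x^2 + 4x + 1
image of x^5: 5x^4 + 10x^3 + 10x^2 + 5x + 1
each image's coordinates form column j of the matrix


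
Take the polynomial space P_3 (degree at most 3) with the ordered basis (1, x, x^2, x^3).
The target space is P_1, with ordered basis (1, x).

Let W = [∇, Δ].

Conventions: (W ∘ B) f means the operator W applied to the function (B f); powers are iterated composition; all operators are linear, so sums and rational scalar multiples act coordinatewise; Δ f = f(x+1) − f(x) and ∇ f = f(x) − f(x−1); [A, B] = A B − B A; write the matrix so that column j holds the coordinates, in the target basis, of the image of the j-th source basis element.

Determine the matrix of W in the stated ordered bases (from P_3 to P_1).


the matrix is [[0, 0, 0, 0]; [0, 0, 0, 0]] (rows listed top to bottom)

image of 1: 0
image of x: 0
image of x^2: 0
image of x^3: 0
each image's coordinates form column j of the matrix


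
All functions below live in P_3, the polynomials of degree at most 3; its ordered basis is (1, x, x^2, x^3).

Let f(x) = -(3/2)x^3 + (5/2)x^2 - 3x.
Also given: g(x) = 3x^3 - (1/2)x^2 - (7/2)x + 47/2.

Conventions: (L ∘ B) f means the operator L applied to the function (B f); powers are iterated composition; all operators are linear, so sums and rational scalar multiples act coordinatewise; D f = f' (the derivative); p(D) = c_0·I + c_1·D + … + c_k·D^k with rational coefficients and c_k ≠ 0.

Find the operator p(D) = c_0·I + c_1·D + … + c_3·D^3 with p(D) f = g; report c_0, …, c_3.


p(D) = -2·I − D + (1/2)·D^2 − 2·D^3, i.e. c_0 = -2, c_1 = -1, c_2 = 1/2, c_3 = -2

D^0 f = -(3/2)x^3 + (5/2)x^2 - 3x
D^1 f = -(9/2)x^2 + 5x - 3
D^2 f = -9x + 5
D^3 f = -9
matching coefficients of g against c_0 f + c_1 Df + … from the top degree down determines the c_i
solution: c_0 = -2, c_1 = -1, c_2 = 1/2, c_3 = -2


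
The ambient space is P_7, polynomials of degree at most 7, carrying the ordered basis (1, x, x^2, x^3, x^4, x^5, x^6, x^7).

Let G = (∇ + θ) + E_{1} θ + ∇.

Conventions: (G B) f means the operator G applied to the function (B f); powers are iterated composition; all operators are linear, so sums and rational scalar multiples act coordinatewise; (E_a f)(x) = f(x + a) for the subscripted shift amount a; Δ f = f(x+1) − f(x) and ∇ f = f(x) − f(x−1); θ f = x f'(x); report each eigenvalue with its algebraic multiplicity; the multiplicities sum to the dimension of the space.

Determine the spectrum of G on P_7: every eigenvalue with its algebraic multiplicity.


image of 1: 0
image of x: 2x + 3
image of x^2: 4x^2 + 8x
image of x^3: 6x^3 + 15x^2 + 3x + 5
image of x^4: 8x^4 + 24x^3 + 12x^2 + 24x + 2
image of x^5: 10x^5 + 35x^4 + 30x^3 + 70x^2 + 15x + 7
image of x^6: 12x^6 + 48x^5 + 60x^4 + 160x^3 + 60x^2 + 48x + 4
image of x^7: 14x^7 + 63x^6 + 105x^5 + 315x^4 + 175x^3 + 189x^2 + 35x + 9
the matrix is upper triangular; its diagonal is (0, 2, 4, 6, 8, 10, 12, 14)
for a triangular matrix the eigenvalues are the diagonal entries, with algebraic multiplicity their repetition count

λ = 0 (multiplicity 1), λ = 2 (multiplicity 1), λ = 4 (multiplicity 1), λ = 6 (multiplicity 1), λ = 8 (multiplicity 1), λ = 10 (multiplicity 1), λ = 12 (multiplicity 1), λ = 14 (multiplicity 1)


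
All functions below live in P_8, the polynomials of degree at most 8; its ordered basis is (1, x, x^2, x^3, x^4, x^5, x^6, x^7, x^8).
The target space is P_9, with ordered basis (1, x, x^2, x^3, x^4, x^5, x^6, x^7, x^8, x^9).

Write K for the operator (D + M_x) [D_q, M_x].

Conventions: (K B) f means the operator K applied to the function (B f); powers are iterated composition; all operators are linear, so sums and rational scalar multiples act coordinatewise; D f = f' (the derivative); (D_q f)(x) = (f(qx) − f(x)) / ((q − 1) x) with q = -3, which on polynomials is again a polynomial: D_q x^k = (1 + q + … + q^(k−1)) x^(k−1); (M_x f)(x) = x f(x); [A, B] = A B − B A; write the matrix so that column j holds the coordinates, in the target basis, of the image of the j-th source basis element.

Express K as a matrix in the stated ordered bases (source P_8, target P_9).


the matrix is [[0, -3, 0, 0, 0, 0, 0, 0, 0]; [1, 0, 18, 0, 0, 0, 0, 0, 0]; [0, -3, 0, -81, 0, 0, 0, 0, 0]; [0, 0, 9, 0, 324, 0, 0, 0, 0]; [0, 0, 0, -27, 0, -1215, 0, 0, 0]; [0, 0, 0, 0, 81, 0, 4374, 0, 0]; [0, 0, 0, 0, 0, -243, 0, -15309, 0]; [0, 0, 0, 0, 0, 0, 729, 0, 52488]; [0, 0, 0, 0, 0, 0, 0, -2187, 0]; [0, 0, 0, 0, 0, 0, 0, 0, 6561]] (rows listed top to bottom)

image of 1: x
image of x: -3x^2 - 3
image of x^2: 9x^3 + 18x
image of x^3: -27x^4 - 81x^2
image of x^4: 81x^5 + 324x^3
image of x^5: -243x^6 - 1215x^4
image of x^6: 729x^7 + 4374x^5
image of x^7: -2187x^8 - 15309x^6
image of x^8: 6561x^9 + 52488x^7
each image's coordinates form column j of the matrix


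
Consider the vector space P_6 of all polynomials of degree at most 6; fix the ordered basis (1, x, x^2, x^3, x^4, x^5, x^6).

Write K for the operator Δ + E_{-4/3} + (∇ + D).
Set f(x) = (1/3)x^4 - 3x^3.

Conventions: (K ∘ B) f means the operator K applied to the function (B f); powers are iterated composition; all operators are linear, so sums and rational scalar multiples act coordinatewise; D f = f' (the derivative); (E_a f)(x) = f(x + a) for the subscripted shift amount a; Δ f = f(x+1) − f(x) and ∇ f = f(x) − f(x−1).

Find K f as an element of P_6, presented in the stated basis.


Δ f = (4/3)x^3 - 7x^2 - (23/3)x - 8/3
E_{-4/3} f = (1/3)x^4 - (43/9)x^3 + (140/9)x^2 - (1552/81)x + 1984/243
∇ f = (4/3)x^3 - 11x^2 + (31/3)x - 10/3
D f = (4/3)x^3 - 9x^2
(∇ + D) f = (8/3)x^3 - 20x^2 + (31/3)x - 10/3
(Δ + E_{-4/3} + (∇ + D)) f = (1/3)x^4 - (7/9)x^3 - (103/9)x^2 - (1336/81)x + 526/243

the result is g(x) = (1/3)x^4 - (7/9)x^3 - (103/9)x^2 - (1336/81)x + 526/243


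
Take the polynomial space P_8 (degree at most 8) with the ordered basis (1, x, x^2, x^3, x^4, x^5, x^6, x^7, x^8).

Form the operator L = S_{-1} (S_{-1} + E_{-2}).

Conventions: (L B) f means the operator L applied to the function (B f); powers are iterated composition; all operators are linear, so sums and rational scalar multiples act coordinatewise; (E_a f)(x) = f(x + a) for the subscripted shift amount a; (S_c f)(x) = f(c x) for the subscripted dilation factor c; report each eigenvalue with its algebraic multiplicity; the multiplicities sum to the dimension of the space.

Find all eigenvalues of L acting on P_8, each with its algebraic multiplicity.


image of 1: 2
image of x: -2
image of x^2: 2x^2 + 4x + 4
image of x^3: -6x^2 - 12x - 8
image of x^4: 2x^4 + 8x^3 + 24x^2 + 32x + 16
image of x^5: -10x^4 - 40x^3 - 80x^2 - 80x - 32
image of x^6: 2x^6 + 12x^5 + 60x^4 + 160x^3 + 240x^2 + 192x + 64
image of x^7: -14x^6 - 84x^5 - 280x^4 - 560x^3 - 672x^2 - 448x - 128
image of x^8: 2x^8 + 16x^7 + 112x^6 + 448x^5 + 1120x^4 + 1792x^3 + 1792x^2 + 1024x + 256
the matrix is upper triangular; its diagonal is (2, 0, 2, 0, 2, 0, 2, 0, 2)
for a triangular matrix the eigenvalues are the diagonal entries, with algebraic multiplicity their repetition count

λ = 0 (multiplicity 4), λ = 2 (multiplicity 5)


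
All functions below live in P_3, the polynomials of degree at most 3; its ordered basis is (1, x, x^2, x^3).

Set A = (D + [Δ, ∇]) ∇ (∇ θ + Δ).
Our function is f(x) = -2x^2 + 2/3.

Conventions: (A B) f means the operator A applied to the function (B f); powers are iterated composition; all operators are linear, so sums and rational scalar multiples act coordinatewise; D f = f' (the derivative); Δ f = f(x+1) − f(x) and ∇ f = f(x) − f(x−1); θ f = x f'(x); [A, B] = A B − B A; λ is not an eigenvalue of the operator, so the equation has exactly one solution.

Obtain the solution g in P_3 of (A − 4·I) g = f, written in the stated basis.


g(x) = (1/2)x^2 - 1/6

write g with unknown coordinates in the stated basis and equate coefficients in (A − 4·I) g = f
solving from the highest basis element down gives g = (1/2)x^2 - 1/6
check: A g = 0
so A g − 4·g = -2x^2 + 2/3 = f ✓


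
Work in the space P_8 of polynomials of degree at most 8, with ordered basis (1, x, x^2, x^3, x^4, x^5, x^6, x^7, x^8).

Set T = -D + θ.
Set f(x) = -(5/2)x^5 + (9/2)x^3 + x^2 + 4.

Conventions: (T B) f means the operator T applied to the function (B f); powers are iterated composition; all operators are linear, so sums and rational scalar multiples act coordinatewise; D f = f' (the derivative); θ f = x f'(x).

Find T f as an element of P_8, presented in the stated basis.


D f = -(25/2)x^4 + (27/2)x^2 + 2x
(-D) f = (25/2)x^4 - (27/2)x^2 - 2x
θ f = -(25/2)x^5 + (27/2)x^3 + 2x^2
(-D + θ) f = -(25/2)x^5 + (25/2)x^4 + (27/2)x^3 - (23/2)x^2 - 2x

the image equals g(x) = -(25/2)x^5 + (25/2)x^4 + (27/2)x^3 - (23/2)x^2 - 2x


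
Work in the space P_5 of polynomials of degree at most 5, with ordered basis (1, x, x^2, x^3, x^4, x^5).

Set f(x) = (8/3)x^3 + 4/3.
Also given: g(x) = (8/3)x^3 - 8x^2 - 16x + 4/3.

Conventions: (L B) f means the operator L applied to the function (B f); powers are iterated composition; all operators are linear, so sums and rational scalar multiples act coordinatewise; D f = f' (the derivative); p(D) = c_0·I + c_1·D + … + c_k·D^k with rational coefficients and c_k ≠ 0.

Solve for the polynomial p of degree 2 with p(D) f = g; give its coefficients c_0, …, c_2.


c_0 = 1, c_1 = -1, c_2 = -1

D^0 f = (8/3)x^3 + 4/3
D^1 f = 8x^2
D^2 f = 16x
matching coefficients of g against c_0 f + c_1 Df + … from the top degree down determines the c_i
solution: c_0 = 1, c_1 = -1, c_2 = -1


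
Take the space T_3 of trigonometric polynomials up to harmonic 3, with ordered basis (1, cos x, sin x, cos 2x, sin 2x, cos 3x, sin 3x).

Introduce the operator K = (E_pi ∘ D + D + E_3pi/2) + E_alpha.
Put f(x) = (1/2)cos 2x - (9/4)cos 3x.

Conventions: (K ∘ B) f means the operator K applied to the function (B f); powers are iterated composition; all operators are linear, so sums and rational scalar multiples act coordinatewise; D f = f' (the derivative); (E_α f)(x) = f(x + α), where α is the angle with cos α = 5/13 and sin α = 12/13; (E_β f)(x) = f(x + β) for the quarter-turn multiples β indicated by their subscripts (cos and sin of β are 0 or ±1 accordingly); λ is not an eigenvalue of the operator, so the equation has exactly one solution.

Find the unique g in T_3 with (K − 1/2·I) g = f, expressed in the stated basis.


write g with unknown coordinates in the stated basis and equate coefficients in (K − 1/2·I) g = f
solving from the highest basis element down gives g = -(745/18281)cos 2x + (1592/18281)sin 2x + (56403/42578)cos 3x - (12321/21289)sin 3x
check: K g = (8768/18281)cos 2x + (796/18281)sin 2x - (67599/42578)cos 3x - (12321/42578)sin 3x
so K g − 1/2·g = (1/2)cos 2x - (9/4)cos 3x = f ✓

the result is g(x) = -(745/18281)cos 2x + (1592/18281)sin 2x + (56403/42578)cos 3x - (12321/21289)sin 3x


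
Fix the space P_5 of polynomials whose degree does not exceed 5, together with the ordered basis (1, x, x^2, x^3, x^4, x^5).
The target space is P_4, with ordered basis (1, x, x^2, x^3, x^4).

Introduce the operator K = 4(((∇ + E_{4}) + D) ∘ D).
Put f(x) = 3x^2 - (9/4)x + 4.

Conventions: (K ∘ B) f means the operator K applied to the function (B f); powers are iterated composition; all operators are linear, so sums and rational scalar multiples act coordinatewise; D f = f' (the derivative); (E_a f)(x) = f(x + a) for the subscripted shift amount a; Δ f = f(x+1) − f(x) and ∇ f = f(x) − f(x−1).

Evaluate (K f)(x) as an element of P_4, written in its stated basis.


the result is g(x) = 24x + 135

D f = 6x - 9/4
∇ D f = 6
E_{4} D f = 6x + 87/4
(∇ + E_{4}) D f = 6x + 111/4
D D f = 6
((∇ + E_{4}) + D) D f = 6x + 135/4
(4(((∇ + E_{4}) + D) ∘ D)) f = 24x + 135


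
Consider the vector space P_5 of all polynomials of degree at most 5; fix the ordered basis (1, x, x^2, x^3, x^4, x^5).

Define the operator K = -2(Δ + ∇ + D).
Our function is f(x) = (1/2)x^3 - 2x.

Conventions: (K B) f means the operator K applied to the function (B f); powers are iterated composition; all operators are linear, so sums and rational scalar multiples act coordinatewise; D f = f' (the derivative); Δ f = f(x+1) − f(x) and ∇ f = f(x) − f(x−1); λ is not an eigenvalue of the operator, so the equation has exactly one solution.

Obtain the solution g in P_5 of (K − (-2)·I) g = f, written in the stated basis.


g(x) = (1/4)x^3 + (9/4)x^2 + (25/2)x + 38

write g with unknown coordinates in the stated basis and equate coefficients in (K − (-2)·I) g = f
solving from the highest basis element down gives g = (1/4)x^3 + (9/4)x^2 + (25/2)x + 38
check: K g = -(9/2)x^2 - 27x - 76
so K g − (-2)·g = (1/2)x^3 - 2x = f ✓


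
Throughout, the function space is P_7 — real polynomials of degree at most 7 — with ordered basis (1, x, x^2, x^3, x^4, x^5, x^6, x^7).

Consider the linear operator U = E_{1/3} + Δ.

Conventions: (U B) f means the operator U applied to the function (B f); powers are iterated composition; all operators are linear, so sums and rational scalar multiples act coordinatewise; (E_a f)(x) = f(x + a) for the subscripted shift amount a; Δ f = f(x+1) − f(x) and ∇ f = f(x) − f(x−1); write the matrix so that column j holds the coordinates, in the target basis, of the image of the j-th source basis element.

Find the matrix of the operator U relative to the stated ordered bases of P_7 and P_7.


the matrix is [[1, 4/3, 10/9, 28/27, 82/81, 244/243, 730/729, 2188/2187]; [0, 1, 8/3, 10/3, 112/27, 410/81, 488/81, 5110/729]; [0, 0, 1, 4, 20/3, 280/27, 410/27, 1708/81]; [0, 0, 0, 1, 16/3, 100/9, 560/27, 2870/81]; [0, 0, 0, 0, 1, 20/3, 50/3, 980/27]; [0, 0, 0, 0, 0, 1, 8, 70/3]; [0, 0, 0, 0, 0, 0, 1, 28/3]; [0, 0, 0, 0, 0, 0, 0, 1]] (rows listed top to bottom)

image of 1: 1
image of x: x + 4/3
image of x^2: x^2 + (8/3)x + 10/9
image of x^3: x^3 + 4x^2 + (10/3)x + 28/27
image of x^4: x^4 + (16/3)x^3 + (20/3)x^2 + (112/27)x + 82/81
image of x^5: x^5 + (20/3)x^4 + (100/9)x^3 + (280/27)x^2 + (410/81)x + 244/243
image of x^6: x^6 + 8x^5 + (50/3)x^4 + (560/27)x^3 + (410/27)x^2 + (488/81)x + 730/729
image of x^7: x^7 + (28/3)x^6 + (70/3)x^5 + (980/27)x^4 + (2870/81)x^3 + (1708/81)x^2 + (5110/729)x + 2188/2187
each image's coordinates form column j of the matrix


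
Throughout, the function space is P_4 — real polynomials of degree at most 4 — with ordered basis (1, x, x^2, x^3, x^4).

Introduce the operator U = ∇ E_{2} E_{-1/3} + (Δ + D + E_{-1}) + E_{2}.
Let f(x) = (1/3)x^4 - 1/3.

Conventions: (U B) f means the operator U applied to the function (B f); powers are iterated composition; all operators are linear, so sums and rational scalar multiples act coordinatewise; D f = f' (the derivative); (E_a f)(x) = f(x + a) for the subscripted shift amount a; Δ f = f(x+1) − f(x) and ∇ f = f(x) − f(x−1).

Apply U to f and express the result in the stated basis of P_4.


E_{-1/3} f = (1/3)x^4 - (4/9)x^3 + (2/9)x^2 - (4/81)x - 80/243
E_{2} E_{-1/3} f = (1/3)x^4 + (20/9)x^3 + (50/9)x^2 + (500/81)x + 544/243
∇ E_{2} E_{-1/3} f = (4/3)x^3 + (14/3)x^2 + (52/9)x + 203/81
Δ f = (4/3)x^3 + 2x^2 + (4/3)x + 1/3
D f = (4/3)x^3
E_{-1} f = (1/3)x^4 - (4/3)x^3 + 2x^2 - (4/3)x
(Δ + D + E_{-1}) f = (1/3)x^4 + (4/3)x^3 + 4x^2 + 1/3
E_{2} f = (1/3)x^4 + (8/3)x^3 + 8x^2 + (32/3)x + 5
(∇ E_{2} E_{-1/3} + (Δ + D + E_{-1}) + E_{2}) f = (2/3)x^4 + (16/3)x^3 + (50/3)x^2 + (148/9)x + 635/81

the image equals g(x) = (2/3)x^4 + (16/3)x^3 + (50/3)x^2 + (148/9)x + 635/81


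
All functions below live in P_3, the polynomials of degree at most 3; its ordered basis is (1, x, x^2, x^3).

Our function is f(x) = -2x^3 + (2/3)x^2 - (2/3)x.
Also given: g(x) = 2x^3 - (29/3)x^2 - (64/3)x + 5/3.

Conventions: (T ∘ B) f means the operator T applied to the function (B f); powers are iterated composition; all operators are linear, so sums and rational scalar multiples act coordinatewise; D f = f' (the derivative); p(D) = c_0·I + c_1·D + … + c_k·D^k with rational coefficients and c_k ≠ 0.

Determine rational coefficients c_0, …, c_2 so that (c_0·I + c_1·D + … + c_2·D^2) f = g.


D^0 f = -2x^3 + (2/3)x^2 - (2/3)x
D^1 f = -6x^2 + (4/3)x - 2/3
D^2 f = -12x + 4/3
matching coefficients of g against c_0 f + c_1 Df + … from the top degree down determines the c_i
solution: c_0 = -1, c_1 = 3/2, c_2 = 2

p(D) = -I + (3/2)·D + 2·D^2, i.e. c_0 = -1, c_1 = 3/2, c_2 = 2


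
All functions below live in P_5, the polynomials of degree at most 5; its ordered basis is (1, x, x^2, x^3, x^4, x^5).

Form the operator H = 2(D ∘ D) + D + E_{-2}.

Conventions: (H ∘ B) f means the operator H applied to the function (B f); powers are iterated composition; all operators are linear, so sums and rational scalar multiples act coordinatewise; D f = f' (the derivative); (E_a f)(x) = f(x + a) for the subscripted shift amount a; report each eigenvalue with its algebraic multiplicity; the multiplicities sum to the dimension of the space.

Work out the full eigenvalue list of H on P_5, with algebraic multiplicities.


λ = 1 (multiplicity 6)

image of 1: 1
image of x: x - 1
image of x^2: x^2 - 2x + 8
image of x^3: x^3 - 3x^2 + 24x - 8
image of x^4: x^4 - 4x^3 + 48x^2 - 32x + 16
image of x^5: x^5 - 5x^4 + 80x^3 - 80x^2 + 80x - 32
the matrix is upper triangular; its diagonal is (1, 1, 1, 1, 1, 1)
for a triangular matrix the eigenvalues are the diagonal entries, with algebraic multiplicity their repetition count


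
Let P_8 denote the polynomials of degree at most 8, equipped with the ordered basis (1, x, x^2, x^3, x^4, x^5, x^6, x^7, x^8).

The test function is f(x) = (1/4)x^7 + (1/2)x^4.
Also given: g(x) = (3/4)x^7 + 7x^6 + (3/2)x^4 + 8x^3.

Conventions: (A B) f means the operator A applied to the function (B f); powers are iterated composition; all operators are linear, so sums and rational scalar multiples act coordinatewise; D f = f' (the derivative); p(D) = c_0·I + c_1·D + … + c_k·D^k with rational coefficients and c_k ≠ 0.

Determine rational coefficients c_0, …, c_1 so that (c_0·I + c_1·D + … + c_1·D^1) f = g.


D^0 f = (1/4)x^7 + (1/2)x^4
D^1 f = (7/4)x^6 + 2x^3
matching coefficients of g against c_0 f + c_1 Df + … from the top degree down determines the c_i
solution: c_0 = 3, c_1 = 4

c_0 = 3, c_1 = 4


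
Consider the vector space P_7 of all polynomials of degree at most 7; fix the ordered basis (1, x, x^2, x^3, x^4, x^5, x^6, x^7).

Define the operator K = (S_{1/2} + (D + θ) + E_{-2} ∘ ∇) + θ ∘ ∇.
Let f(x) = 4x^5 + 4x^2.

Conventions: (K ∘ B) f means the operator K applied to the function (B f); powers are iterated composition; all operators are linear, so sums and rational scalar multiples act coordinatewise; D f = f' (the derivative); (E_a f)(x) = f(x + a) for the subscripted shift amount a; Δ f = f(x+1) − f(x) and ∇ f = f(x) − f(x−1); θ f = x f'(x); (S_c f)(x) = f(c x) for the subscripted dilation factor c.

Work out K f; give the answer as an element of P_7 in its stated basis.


S_{1/2} f = (1/8)x^5 + x^2
D f = 20x^4 + 8x
θ f = 20x^5 + 8x^2
(D + θ) f = 20x^5 + 20x^4 + 8x^2 + 8x
∇ f = 20x^4 - 40x^3 + 40x^2 - 12x
E_{-2} ∇ f = 20x^4 - 200x^3 + 760x^2 - 1292x + 824
(S_{1/2} + (D + θ) + E_{-2} ∘ ∇) f = (161/8)x^5 + 40x^4 - 200x^3 + 769x^2 - 1284x + 824
∇ f = 20x^4 - 40x^3 + 40x^2 - 12x
θ ∇ f = 80x^4 - 120x^3 + 80x^2 - 12x
((S_{1/2} + (D + θ) + E_{-2} ∘ ∇) + θ ∘ ∇) f = (161/8)x^5 + 120x^4 - 320x^3 + 849x^2 - 1296x + 824

g(x) = (161/8)x^5 + 120x^4 - 320x^3 + 849x^2 - 1296x + 824


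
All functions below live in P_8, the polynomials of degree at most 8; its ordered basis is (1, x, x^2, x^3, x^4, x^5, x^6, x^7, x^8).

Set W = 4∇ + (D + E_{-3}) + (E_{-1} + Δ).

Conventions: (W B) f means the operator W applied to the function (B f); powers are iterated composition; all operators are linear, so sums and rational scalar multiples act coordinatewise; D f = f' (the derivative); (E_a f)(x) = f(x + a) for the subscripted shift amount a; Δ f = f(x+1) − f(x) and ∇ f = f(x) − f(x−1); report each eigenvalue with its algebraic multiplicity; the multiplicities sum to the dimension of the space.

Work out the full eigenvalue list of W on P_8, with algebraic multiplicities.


image of 1: 2
image of x: 2x + 2
image of x^2: 2x^2 + 4x + 7
image of x^3: 2x^3 + 6x^2 + 21x - 23
image of x^4: 2x^4 + 8x^3 + 42x^2 - 92x + 79
image of x^5: 2x^5 + 10x^4 + 70x^3 - 230x^2 + 395x - 239
image of x^6: 2x^6 + 12x^5 + 105x^4 - 460x^3 + 1185x^2 - 1434x + 727
image of x^7: 2x^7 + 14x^6 + 147x^5 - 805x^4 + 2765x^3 - 5019x^2 + 5089x - 2183
image of x^8: 2x^8 + 16x^7 + 196x^6 - 1288x^5 + 5530x^4 - 13384x^3 + 20356x^2 - 17464x + 6559
the matrix is upper triangular; its diagonal is (2, 2, 2, 2, 2, 2, 2, 2, 2)
for a triangular matrix the eigenvalues are the diagonal entries, with algebraic multiplicity their repetition count

λ = 2 (multiplicity 9)


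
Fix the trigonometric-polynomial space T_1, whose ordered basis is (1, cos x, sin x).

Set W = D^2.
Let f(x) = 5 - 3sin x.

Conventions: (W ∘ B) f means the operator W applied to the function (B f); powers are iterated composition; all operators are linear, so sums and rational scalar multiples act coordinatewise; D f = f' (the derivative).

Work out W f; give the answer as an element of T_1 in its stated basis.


D f = -3cos x
D D f = 3sin x

the image equals g(x) = 3sin x


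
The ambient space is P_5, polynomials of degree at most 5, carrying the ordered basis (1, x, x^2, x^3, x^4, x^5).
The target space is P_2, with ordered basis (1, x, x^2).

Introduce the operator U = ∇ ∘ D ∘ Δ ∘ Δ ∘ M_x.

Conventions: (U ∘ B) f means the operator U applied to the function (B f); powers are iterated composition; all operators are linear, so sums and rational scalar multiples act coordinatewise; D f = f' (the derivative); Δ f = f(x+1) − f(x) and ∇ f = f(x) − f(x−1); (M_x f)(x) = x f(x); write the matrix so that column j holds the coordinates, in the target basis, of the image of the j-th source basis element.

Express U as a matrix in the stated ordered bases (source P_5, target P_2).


image of 1: 0
image of x: 0
image of x^2: 0
image of x^3: 24
image of x^4: 120x + 60
image of x^5: 360x^2 + 360x + 180
each image's coordinates form column j of the matrix

the matrix is [[0, 0, 0, 24, 60, 180]; [0, 0, 0, 0, 120, 360]; [0, 0, 0, 0, 0, 360]] (rows listed top to bottom)


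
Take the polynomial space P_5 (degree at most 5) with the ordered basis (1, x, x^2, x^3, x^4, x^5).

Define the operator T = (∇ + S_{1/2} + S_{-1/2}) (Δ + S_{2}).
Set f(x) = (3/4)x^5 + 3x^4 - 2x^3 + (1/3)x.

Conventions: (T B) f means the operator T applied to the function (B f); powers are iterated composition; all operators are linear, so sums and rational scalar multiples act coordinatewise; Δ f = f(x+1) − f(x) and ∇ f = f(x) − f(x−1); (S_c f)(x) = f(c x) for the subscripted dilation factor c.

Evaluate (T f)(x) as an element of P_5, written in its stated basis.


the image equals g(x) = (4047/32)x^4 - 33x^3 - (201/4)x^2 + (231/2)x - 175/6

Δ f = (15/4)x^4 + (39/2)x^3 + (39/2)x^2 + (39/4)x + 25/12
S_{2} f = 24x^5 + 48x^4 - 16x^3 + (2/3)x
(Δ + S_{2}) f = 24x^5 + (207/4)x^4 + (7/2)x^3 + (39/2)x^2 + (125/12)x + 25/12
∇ (Δ + S_{2}) f = 120x^4 - 33x^3 - 60x^2 + (231/2)x - 100/3
S_{1/2} (Δ + S_{2}) f = (3/4)x^5 + (207/64)x^4 + (7/16)x^3 + (39/8)x^2 + (125/24)x + 25/12
S_{-1/2} (Δ + S_{2}) f = -(3/4)x^5 + (207/64)x^4 - (7/16)x^3 + (39/8)x^2 - (125/24)x + 25/12
(∇ + S_{1/2} + S_{-1/2}) (Δ + S_{2}) f = (4047/32)x^4 - 33x^3 - (201/4)x^2 + (231/2)x - 175/6
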